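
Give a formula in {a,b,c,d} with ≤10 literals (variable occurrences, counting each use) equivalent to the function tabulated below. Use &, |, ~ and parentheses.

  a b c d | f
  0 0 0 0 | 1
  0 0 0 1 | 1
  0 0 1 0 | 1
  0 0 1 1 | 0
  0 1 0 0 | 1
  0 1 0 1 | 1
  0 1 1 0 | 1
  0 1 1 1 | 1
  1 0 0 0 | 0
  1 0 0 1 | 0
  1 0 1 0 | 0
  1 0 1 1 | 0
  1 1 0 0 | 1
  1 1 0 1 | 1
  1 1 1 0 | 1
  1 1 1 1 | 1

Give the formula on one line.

  (b & c) = 0000001100000011
  ~d = 1010101010101010
  ((b & c) & ~d) = 0000001000000010
  ~a = 1111111100000000
  (a | ~d) = 1010101011111111
  ~c = 1100110011001100
  ((a | ~d) | ~c) = 1110111011111111
  (~a & ((a | ~d) | ~c)) = 1110111000000000
  (((b & c) & ~d) | (~a & ((a | ~d) | ~c))) = 1110111000000010
  ((((b & c) & ~d) | (~a & ((a | ~d) | ~c))) | b) = 1110111100001111

((((b & c) & ~d) | (~a & ((a | ~d) | ~c))) | b)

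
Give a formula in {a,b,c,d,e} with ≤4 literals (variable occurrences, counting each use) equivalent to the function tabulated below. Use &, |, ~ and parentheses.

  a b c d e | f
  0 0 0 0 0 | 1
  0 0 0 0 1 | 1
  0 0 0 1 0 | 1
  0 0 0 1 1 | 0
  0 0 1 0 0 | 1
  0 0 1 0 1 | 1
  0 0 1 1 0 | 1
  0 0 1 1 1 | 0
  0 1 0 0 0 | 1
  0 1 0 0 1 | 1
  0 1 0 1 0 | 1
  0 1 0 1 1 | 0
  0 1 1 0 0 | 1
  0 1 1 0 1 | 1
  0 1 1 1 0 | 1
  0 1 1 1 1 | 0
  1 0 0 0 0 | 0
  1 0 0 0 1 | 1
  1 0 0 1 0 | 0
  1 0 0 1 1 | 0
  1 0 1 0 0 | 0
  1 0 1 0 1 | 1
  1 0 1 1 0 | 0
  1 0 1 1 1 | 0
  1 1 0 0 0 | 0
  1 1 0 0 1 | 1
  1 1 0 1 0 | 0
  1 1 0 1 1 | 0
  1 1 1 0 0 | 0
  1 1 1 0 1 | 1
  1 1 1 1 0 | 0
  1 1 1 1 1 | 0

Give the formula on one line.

((~a & ~e) | (e & ~d))

  ~a = 11111111111111110000000000000000
  ~e = 10101010101010101010101010101010
  (~a & ~e) = 10101010101010100000000000000000
  ~d = 11001100110011001100110011001100
  (e & ~d) = 01000100010001000100010001000100
  ((~a & ~e) | (e & ~d)) = 11101110111011100100010001000100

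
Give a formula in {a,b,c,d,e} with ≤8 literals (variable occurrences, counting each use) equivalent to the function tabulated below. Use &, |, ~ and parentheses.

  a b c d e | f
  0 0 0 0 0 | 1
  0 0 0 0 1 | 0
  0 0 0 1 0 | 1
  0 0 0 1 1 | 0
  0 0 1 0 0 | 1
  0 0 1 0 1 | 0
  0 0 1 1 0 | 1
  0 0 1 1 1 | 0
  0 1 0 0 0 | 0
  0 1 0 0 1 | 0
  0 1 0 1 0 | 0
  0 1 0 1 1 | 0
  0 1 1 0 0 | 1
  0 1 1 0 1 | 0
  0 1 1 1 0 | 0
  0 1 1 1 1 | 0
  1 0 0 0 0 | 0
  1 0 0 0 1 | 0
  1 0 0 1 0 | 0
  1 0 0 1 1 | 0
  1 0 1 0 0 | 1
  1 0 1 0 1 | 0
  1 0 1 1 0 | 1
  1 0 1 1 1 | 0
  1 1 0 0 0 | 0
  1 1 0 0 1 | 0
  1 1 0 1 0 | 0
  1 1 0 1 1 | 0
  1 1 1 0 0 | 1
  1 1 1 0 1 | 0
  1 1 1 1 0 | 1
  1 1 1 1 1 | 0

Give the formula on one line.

((((~d & ~a) | (~b | a)) & ~e) & ((~a & ~b) | c))

  ~d = 11001100110011001100110011001100
  ~a = 11111111111111110000000000000000
  (~d & ~a) = 11001100110011000000000000000000
  ~b = 11111111000000001111111100000000
  (~b | a) = 11111111000000001111111111111111
  ((~d & ~a) | (~b | a)) = 11111111110011001111111111111111
  ~e = 10101010101010101010101010101010
  (((~d & ~a) | (~b | a)) & ~e) = 10101010100010001010101010101010
  (~a & ~b) = 11111111000000000000000000000000
  ((~a & ~b) | c) = 11111111000011110000111100001111
  ((((~d & ~a) | (~b | a)) & ~e) & ((~a & ~b) | c)) = 10101010000010000000101000001010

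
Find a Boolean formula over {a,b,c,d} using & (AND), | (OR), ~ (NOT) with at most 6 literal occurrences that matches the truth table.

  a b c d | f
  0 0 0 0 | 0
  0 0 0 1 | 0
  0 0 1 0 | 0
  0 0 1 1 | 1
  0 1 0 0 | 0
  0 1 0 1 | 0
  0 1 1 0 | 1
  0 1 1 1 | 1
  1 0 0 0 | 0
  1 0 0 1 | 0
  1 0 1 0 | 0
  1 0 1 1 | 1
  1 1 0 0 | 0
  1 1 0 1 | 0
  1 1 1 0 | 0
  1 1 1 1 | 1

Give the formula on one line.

((d | ((~a & b) & c)) & c)

  ~a = 1111111100000000
  (~a & b) = 0000111100000000
  ((~a & b) & c) = 0000001100000000
  (d | ((~a & b) & c)) = 0101011101010101
  ((d | ((~a & b) & c)) & c) = 0001001100010001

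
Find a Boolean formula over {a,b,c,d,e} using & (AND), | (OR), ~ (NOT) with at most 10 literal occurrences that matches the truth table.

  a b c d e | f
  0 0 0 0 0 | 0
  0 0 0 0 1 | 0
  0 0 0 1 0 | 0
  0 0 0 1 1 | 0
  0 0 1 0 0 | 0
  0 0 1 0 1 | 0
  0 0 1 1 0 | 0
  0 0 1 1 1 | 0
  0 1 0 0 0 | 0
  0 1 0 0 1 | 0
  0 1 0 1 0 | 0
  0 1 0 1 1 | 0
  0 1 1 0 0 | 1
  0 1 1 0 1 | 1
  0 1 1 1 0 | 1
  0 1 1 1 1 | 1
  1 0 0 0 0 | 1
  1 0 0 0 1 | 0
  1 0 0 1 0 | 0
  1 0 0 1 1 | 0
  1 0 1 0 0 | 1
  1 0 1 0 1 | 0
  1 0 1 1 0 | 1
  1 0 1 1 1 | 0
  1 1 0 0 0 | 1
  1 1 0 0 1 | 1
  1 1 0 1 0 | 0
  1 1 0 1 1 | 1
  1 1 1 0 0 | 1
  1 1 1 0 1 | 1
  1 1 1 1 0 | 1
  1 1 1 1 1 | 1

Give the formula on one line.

  ~d = 11001100110011001100110011001100
  (e | ~d) = 11011101110111011101110111011101
  ((e | ~d) | c) = 11011111110111111101111111011111
  ~e = 10101010101010101010101010101010
  (a & ~e) = 00000000000000001010101010101010
  (a | c) = 00001111000011111111111111111111
  (b & (a | c)) = 00000000000011110000000011111111
  ((a & ~e) | (b & (a | c))) = 00000000000011111010101011111111
  (((e | ~d) | c) & ((a & ~e) | (b & (a | c)))) = 00000000000011111000101011011111

(((e | ~d) | c) & ((a & ~e) | (b & (a | c))))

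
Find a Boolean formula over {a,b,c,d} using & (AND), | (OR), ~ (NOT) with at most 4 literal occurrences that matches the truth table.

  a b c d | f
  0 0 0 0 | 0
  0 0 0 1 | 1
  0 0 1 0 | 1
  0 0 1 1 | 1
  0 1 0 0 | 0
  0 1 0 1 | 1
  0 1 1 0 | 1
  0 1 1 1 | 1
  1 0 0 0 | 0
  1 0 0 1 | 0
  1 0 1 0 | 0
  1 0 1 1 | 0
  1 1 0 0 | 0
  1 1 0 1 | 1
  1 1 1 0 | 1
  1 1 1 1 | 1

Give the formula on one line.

((d | c) & (b | ~a))

  (d | c) = 0111011101110111
  ~a = 1111111100000000
  (b | ~a) = 1111111100001111
  ((d | c) & (b | ~a)) = 0111011100000111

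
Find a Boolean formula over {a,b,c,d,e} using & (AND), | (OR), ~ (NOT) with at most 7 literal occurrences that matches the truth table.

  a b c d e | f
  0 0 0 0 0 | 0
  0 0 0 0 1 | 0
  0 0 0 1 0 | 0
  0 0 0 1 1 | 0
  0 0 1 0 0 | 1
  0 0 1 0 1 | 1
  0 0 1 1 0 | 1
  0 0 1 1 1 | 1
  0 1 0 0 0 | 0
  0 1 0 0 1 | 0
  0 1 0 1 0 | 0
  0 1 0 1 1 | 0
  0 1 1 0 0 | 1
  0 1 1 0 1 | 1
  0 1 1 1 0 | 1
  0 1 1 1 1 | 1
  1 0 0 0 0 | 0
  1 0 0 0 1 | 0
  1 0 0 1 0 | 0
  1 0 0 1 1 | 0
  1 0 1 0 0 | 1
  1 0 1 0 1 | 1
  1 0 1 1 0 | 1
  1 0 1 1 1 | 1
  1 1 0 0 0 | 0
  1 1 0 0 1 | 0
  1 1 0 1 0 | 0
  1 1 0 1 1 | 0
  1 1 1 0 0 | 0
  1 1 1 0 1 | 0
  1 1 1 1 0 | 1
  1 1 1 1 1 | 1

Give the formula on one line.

  ~b = 11111111000000001111111100000000
  (d | ~b) = 11111111001100111111111100110011
  ~a = 11111111111111110000000000000000
  ((d | ~b) | ~a) = 11111111111111111111111100110011
  (((d | ~b) | ~a) & c) = 00001111000011110000111100000011

(((d | ~b) | ~a) & c)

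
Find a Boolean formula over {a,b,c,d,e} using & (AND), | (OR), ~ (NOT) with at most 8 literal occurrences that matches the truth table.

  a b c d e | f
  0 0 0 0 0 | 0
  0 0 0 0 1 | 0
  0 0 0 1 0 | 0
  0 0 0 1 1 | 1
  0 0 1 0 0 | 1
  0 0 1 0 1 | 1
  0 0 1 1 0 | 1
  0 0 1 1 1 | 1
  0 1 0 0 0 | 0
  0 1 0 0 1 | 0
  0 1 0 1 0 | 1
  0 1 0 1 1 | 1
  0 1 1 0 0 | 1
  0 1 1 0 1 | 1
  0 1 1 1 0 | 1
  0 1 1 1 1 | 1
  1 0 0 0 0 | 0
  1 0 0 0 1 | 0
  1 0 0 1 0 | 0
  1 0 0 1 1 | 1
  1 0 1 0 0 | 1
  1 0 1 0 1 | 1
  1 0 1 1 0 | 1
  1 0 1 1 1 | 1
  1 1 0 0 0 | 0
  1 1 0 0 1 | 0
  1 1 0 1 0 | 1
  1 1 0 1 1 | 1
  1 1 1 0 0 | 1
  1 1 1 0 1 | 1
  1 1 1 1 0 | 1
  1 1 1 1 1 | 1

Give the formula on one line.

  (c | d) = 00111111001111110011111100111111
  (e | b) = 01010101111111110101010111111111
  (c | (e | b)) = 01011111111111110101111111111111
  ((c | d) & (c | (e | b))) = 00011111001111110001111100111111

((c | d) & (c | (e | b)))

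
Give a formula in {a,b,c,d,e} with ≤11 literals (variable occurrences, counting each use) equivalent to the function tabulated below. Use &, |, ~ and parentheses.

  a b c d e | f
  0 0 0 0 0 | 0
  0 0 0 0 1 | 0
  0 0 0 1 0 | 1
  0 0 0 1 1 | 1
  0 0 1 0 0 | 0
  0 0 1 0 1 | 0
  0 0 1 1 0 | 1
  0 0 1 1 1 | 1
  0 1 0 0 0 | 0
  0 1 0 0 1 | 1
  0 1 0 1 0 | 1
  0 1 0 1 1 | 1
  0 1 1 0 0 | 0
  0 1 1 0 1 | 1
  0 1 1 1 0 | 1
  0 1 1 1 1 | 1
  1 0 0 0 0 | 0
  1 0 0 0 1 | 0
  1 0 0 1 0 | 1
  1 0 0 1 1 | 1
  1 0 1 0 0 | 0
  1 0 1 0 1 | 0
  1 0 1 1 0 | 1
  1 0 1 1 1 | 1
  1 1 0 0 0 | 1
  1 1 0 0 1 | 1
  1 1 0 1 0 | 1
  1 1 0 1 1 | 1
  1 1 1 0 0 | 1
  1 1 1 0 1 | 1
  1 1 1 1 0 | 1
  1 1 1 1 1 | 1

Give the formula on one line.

(d | ((a & b) | ((((d & ~c) | b) & ~d) & (e | a))))

  (a & b) = 00000000000000000000000011111111
  ~c = 11110000111100001111000011110000
  (d & ~c) = 00110000001100000011000000110000
  ((d & ~c) | b) = 00110000111111110011000011111111
  ~d = 11001100110011001100110011001100
  (((d & ~c) | b) & ~d) = 00000000110011000000000011001100
  (e | a) = 01010101010101011111111111111111
  ((((d & ~c) | b) & ~d) & (e | a)) = 00000000010001000000000011001100
  ((a & b) | ((((d & ~c) | b) & ~d) & (e | a))) = 00000000010001000000000011111111
  (d | ((a & b) | ((((d & ~c) | b) & ~d) & (e | a)))) = 00110011011101110011001111111111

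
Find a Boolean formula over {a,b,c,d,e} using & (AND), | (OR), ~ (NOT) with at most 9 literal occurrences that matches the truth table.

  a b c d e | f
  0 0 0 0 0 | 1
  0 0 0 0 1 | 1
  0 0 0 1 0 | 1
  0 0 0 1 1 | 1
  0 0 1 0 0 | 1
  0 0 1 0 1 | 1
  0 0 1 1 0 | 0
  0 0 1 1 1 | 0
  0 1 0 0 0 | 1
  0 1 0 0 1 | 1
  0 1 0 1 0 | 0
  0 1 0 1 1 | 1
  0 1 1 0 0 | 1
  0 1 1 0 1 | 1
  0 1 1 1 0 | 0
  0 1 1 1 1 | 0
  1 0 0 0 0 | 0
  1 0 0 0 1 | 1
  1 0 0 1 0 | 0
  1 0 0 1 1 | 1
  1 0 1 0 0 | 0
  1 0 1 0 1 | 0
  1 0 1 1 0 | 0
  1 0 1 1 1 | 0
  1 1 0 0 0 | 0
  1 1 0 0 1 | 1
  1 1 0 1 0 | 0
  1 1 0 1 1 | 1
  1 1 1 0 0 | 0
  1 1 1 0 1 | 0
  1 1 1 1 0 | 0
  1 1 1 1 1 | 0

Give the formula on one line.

(((~d | (~c & d)) & (~a & (~b | (b & ~d)))) | (e & ~c))

  ~d = 11001100110011001100110011001100
  ~c = 11110000111100001111000011110000
  (~c & d) = 00110000001100000011000000110000
  (~d | (~c & d)) = 11111100111111001111110011111100
  ~a = 11111111111111110000000000000000
  ~b = 11111111000000001111111100000000
  (b & ~d) = 00000000110011000000000011001100
  (~b | (b & ~d)) = 11111111110011001111111111001100
  (~a & (~b | (b & ~d))) = 11111111110011000000000000000000
  ((~d | (~c & d)) & (~a & (~b | (b & ~d)))) = 11111100110011000000000000000000
  (e & ~c) = 01010000010100000101000001010000
  (((~d | (~c & d)) & (~a & (~b | (b & ~d)))) | (e & ~c)) = 11111100110111000101000001010000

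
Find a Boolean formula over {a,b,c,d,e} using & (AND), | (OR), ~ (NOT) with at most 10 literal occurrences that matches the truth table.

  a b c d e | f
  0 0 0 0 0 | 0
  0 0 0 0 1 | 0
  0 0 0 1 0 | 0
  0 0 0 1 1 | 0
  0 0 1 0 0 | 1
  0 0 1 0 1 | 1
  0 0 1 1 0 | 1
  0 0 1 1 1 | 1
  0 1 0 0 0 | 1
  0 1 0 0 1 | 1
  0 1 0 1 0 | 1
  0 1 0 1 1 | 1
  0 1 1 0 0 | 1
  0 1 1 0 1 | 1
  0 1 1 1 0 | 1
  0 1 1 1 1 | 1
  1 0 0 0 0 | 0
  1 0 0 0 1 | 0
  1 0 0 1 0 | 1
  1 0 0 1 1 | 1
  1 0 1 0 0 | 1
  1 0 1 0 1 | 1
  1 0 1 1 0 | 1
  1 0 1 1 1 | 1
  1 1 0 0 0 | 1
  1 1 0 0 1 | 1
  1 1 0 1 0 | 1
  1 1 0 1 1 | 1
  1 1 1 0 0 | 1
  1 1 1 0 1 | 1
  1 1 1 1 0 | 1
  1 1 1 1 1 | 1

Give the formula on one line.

(((c & e) | (d & (c | a))) | (c | b))

  (c & e) = 00000101000001010000010100000101
  (c | a) = 00001111000011111111111111111111
  (d & (c | a)) = 00000011000000110011001100110011
  ((c & e) | (d & (c | a))) = 00000111000001110011011100110111
  (c | b) = 00001111111111110000111111111111
  (((c & e) | (d & (c | a))) | (c | b)) = 00001111111111110011111111111111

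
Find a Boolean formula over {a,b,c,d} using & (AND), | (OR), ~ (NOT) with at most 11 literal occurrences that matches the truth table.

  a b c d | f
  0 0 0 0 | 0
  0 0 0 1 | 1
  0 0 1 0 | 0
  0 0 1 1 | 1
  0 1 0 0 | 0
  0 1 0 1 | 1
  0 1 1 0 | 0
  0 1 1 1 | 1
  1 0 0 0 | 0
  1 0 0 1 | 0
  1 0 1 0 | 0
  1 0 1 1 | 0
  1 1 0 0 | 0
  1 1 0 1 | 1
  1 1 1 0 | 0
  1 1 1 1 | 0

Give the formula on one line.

((((c | b) & ~c) | (d & (~d | (~a & d)))) & d)

  (c | b) = 0011111100111111
  ~c = 1100110011001100
  ((c | b) & ~c) = 0000110000001100
  ~d = 1010101010101010
  ~a = 1111111100000000
  (~a & d) = 0101010100000000
  (~d | (~a & d)) = 1111111110101010
  (d & (~d | (~a & d))) = 0101010100000000
  (((c | b) & ~c) | (d & (~d | (~a & d)))) = 0101110100001100
  ((((c | b) & ~c) | (d & (~d | (~a & d)))) & d) = 0101010100000100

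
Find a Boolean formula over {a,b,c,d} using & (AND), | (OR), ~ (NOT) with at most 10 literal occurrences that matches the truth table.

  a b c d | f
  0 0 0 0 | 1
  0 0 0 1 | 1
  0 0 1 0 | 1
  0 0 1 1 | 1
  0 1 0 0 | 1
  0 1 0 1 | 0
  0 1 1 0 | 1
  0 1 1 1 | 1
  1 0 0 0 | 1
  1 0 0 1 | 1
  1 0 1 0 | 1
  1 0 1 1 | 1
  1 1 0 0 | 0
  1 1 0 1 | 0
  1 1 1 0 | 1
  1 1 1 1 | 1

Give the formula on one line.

((((~d & (~b | (~a | ~c))) & ~a) | ~b) | (~b | c))

  ~d = 1010101010101010
  ~b = 1111000011110000
  ~a = 1111111100000000
  ~c = 1100110011001100
  (~a | ~c) = 1111111111001100
  (~b | (~a | ~c)) = 1111111111111100
  (~d & (~b | (~a | ~c))) = 1010101010101000
  ((~d & (~b | (~a | ~c))) & ~a) = 1010101000000000
  (((~d & (~b | (~a | ~c))) & ~a) | ~b) = 1111101011110000
  (~b | c) = 1111001111110011
  ((((~d & (~b | (~a | ~c))) & ~a) | ~b) | (~b | c)) = 1111101111110011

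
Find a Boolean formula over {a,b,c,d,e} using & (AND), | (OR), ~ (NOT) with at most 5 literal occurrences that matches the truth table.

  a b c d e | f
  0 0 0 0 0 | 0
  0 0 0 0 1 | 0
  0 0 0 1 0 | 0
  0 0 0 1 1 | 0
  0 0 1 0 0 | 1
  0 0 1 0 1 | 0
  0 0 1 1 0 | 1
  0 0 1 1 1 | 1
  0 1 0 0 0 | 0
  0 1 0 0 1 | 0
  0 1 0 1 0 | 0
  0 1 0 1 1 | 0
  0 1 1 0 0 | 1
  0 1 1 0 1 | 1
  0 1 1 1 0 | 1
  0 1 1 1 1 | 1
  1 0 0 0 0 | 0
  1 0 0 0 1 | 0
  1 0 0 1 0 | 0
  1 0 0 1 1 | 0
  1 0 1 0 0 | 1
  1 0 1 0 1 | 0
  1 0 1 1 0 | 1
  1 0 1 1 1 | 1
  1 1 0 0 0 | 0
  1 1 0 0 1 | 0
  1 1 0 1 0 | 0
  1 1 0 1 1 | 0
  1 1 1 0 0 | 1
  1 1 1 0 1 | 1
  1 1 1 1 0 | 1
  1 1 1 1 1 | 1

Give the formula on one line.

(c & ((~e | b) | d))

  ~e = 10101010101010101010101010101010
  (~e | b) = 10101010111111111010101011111111
  ((~e | b) | d) = 10111011111111111011101111111111
  (c & ((~e | b) | d)) = 00001011000011110000101100001111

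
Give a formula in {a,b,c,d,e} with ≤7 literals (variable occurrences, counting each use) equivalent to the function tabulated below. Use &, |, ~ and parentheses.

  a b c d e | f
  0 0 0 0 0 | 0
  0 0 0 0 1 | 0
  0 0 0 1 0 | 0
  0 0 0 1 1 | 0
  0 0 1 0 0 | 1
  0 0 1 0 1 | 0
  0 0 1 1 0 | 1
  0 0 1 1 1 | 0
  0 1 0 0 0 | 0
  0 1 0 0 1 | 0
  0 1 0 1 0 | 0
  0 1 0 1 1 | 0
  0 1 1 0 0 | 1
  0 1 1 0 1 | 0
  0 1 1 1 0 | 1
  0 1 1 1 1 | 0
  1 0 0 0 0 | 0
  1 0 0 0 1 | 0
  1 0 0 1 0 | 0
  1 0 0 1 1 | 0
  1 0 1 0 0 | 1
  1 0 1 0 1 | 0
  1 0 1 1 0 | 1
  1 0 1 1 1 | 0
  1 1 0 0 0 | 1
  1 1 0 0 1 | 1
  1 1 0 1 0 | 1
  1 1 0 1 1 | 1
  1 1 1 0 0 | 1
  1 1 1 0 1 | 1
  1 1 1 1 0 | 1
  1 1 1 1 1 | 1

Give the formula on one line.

  (a & b) = 00000000000000000000000011111111
  ~e = 10101010101010101010101010101010
  (~e & c) = 00001010000010100000101000001010
  ((a & b) | (~e & c)) = 00001010000010100000101011111111

((a & b) | (~e & c))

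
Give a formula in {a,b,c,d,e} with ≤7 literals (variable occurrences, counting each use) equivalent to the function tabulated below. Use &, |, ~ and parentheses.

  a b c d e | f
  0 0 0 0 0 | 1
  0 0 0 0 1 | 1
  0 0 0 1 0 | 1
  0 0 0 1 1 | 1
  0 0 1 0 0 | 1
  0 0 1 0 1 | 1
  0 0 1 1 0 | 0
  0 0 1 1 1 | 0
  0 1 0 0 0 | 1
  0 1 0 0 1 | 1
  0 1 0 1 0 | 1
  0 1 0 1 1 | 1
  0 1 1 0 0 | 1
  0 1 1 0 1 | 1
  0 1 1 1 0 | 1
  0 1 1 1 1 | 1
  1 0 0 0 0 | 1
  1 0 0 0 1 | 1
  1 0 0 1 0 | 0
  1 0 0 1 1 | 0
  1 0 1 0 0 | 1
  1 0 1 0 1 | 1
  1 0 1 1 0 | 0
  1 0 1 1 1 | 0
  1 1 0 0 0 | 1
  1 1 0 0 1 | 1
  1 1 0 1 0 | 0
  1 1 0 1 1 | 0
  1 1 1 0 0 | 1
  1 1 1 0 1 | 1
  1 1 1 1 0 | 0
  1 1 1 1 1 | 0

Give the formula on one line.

  ~d = 11001100110011001100110011001100
  (c | d) = 00111111001111110011111100111111
  ~c = 11110000111100001111000011110000
  (~d | ~c) = 11111100111111001111110011111100
  (b | (~d | ~c)) = 11111100111111111111110011111111
  ~a = 11111111111111110000000000000000
  ((b | (~d | ~c)) & ~a) = 11111100111111110000000000000000
  ((c | d) & ((b | (~d | ~c)) & ~a)) = 00111100001111110000000000000000
  (~d | ((c | d) & ((b | (~d | ~c)) & ~a))) = 11111100111111111100110011001100

(~d | ((c | d) & ((b | (~d | ~c)) & ~a)))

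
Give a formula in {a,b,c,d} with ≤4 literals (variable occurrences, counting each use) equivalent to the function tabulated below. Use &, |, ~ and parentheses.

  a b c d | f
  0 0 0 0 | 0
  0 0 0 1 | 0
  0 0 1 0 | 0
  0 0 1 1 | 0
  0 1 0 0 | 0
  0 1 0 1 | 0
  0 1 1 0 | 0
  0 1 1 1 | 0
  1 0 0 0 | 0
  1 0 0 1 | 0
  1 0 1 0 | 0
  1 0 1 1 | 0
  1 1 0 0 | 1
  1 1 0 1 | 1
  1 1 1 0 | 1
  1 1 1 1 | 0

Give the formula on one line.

((a & (~c | ~d)) & b)

  ~c = 1100110011001100
  ~d = 1010101010101010
  (~c | ~d) = 1110111011101110
  (a & (~c | ~d)) = 0000000011101110
  ((a & (~c | ~d)) & b) = 0000000000001110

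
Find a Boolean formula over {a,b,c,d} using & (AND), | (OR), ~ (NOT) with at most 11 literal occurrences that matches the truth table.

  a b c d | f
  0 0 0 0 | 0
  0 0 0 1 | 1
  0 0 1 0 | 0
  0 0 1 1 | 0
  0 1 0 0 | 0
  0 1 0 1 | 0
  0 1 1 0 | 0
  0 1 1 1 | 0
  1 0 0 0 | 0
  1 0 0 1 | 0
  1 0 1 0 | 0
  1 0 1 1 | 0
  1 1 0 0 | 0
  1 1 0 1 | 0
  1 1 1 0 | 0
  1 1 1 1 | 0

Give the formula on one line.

((~a & ~b) & (((a | d) & ~c) & (d | (~c & ~b))))

  ~a = 1111111100000000
  ~b = 1111000011110000
  (~a & ~b) = 1111000000000000
  (a | d) = 0101010111111111
  ~c = 1100110011001100
  ((a | d) & ~c) = 0100010011001100
  (~c & ~b) = 1100000011000000
  (d | (~c & ~b)) = 1101010111010101
  (((a | d) & ~c) & (d | (~c & ~b))) = 0100010011000100
  ((~a & ~b) & (((a | d) & ~c) & (d | (~c & ~b)))) = 0100000000000000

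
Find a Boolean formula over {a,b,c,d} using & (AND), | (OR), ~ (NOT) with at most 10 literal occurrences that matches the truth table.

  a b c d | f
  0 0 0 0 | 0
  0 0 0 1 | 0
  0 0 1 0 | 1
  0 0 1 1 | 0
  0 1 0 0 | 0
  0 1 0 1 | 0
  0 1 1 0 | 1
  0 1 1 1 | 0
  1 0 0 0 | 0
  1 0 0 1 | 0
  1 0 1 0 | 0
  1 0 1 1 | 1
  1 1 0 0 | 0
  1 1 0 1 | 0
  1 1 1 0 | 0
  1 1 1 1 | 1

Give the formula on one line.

((~d | c) & ((a & d) | ((~a | (~c & d)) & (c & ~d))))

  ~d = 1010101010101010
  (~d | c) = 1011101110111011
  (a & d) = 0000000001010101
  ~a = 1111111100000000
  ~c = 1100110011001100
  (~c & d) = 0100010001000100
  (~a | (~c & d)) = 1111111101000100
  (c & ~d) = 0010001000100010
  ((~a | (~c & d)) & (c & ~d)) = 0010001000000000
  ((a & d) | ((~a | (~c & d)) & (c & ~d))) = 0010001001010101
  ((~d | c) & ((a & d) | ((~a | (~c & d)) & (c & ~d)))) = 0010001000010001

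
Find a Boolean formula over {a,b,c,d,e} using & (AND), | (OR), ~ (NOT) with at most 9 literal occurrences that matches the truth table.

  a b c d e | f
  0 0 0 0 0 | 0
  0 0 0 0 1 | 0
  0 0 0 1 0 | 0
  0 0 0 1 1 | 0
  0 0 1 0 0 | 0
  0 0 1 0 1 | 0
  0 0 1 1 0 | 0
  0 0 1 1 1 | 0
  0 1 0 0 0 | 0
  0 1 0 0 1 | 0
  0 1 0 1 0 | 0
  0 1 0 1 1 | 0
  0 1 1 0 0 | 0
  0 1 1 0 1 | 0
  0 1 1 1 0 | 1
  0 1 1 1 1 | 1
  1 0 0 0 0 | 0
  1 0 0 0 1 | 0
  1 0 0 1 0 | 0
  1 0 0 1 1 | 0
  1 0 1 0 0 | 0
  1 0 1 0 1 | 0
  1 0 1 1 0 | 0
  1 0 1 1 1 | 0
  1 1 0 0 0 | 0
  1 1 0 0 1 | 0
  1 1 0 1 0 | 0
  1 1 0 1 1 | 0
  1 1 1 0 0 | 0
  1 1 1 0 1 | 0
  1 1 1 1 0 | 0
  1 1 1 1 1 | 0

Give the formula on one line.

(((c & d) & b) & (~a | (d & ~b)))

  (c & d) = 00000011000000110000001100000011
  ((c & d) & b) = 00000000000000110000000000000011
  ~a = 11111111111111110000000000000000
  ~b = 11111111000000001111111100000000
  (d & ~b) = 00110011000000000011001100000000
  (~a | (d & ~b)) = 11111111111111110011001100000000
  (((c & d) & b) & (~a | (d & ~b))) = 00000000000000110000000000000000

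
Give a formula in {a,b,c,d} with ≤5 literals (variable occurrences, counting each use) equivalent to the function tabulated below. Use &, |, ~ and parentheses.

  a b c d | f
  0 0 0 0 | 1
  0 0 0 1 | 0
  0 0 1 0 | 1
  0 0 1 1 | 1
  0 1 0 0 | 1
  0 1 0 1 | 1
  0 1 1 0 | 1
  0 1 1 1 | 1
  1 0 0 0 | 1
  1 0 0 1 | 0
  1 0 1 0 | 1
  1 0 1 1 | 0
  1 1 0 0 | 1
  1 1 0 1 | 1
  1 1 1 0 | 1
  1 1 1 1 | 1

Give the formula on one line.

((b | ~d) | (c & ~a))

  ~d = 1010101010101010
  (b | ~d) = 1010111110101111
  ~a = 1111111100000000
  (c & ~a) = 0011001100000000
  ((b | ~d) | (c & ~a)) = 1011111110101111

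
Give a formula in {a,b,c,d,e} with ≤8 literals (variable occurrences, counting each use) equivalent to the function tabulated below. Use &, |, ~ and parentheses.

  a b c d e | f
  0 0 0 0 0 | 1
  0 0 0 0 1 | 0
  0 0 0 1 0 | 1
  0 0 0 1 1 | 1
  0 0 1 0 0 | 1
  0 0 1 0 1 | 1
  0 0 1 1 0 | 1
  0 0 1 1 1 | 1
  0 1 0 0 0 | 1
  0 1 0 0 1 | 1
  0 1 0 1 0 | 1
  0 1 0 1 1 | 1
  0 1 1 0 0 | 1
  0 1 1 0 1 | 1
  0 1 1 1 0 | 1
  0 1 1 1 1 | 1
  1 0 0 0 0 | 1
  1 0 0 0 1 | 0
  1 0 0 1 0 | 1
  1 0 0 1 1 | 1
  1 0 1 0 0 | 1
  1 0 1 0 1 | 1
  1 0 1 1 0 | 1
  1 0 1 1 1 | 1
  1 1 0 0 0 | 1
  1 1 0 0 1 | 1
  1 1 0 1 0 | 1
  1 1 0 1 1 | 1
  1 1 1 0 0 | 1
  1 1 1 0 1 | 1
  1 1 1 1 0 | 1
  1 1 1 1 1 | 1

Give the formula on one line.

  (d | b) = 00110011111111110011001111111111
  ~e = 10101010101010101010101010101010
  ((d | b) | ~e) = 10111011111111111011101111111111
  (c | ((d | b) | ~e)) = 10111111111111111011111111111111
  ~c = 11110000111100001111000011110000
  ((c | ((d | b) | ~e)) & ~c) = 10110000111100001011000011110000
  (((c | ((d | b) | ~e)) & ~c) | c) = 10111111111111111011111111111111

(((c | ((d | b) | ~e)) & ~c) | c)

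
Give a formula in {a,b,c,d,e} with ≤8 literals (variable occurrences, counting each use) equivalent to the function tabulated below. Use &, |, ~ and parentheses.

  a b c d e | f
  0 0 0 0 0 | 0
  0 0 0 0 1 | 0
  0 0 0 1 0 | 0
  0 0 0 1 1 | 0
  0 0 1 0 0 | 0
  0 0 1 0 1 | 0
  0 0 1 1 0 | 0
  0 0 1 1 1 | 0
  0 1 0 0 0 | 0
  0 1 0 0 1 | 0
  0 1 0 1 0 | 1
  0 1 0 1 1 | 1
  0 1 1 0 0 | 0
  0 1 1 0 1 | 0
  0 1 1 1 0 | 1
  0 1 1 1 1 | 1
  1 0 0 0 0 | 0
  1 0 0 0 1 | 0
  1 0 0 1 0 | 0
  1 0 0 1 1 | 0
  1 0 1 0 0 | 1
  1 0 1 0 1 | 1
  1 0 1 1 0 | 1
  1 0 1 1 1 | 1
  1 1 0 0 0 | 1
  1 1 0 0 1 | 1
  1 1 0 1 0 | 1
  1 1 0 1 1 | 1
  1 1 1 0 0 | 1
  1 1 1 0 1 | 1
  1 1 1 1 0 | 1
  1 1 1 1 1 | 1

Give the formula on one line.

  ~a = 11111111111111110000000000000000
  ~c = 11110000111100001111000011110000
  (b & ~c) = 00000000111100000000000011110000
  (~a | (b & ~c)) = 11111111111111110000000011110000
  ((~a | (b & ~c)) | c) = 11111111111111110000111111111111
  (((~a | (b & ~c)) | c) & a) = 00000000000000000000111111111111
  (d & b) = 00000000001100110000000000110011
  ((((~a | (b & ~c)) | c) & a) | (d & b)) = 00000000001100110000111111111111

((((~a | (b & ~c)) | c) & a) | (d & b))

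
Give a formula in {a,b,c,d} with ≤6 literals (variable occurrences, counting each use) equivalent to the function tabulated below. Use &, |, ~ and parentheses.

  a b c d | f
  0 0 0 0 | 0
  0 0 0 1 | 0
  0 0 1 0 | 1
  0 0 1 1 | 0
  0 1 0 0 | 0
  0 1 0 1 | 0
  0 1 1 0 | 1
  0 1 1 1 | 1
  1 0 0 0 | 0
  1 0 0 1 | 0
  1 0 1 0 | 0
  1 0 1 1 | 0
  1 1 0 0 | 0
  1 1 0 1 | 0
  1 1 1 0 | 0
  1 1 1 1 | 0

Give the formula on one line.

((~a & (c | a)) & ((b | a) | ~d))

  ~a = 1111111100000000
  (c | a) = 0011001111111111
  (~a & (c | a)) = 0011001100000000
  (b | a) = 0000111111111111
  ~d = 1010101010101010
  ((b | a) | ~d) = 1010111111111111
  ((~a & (c | a)) & ((b | a) | ~d)) = 0010001100000000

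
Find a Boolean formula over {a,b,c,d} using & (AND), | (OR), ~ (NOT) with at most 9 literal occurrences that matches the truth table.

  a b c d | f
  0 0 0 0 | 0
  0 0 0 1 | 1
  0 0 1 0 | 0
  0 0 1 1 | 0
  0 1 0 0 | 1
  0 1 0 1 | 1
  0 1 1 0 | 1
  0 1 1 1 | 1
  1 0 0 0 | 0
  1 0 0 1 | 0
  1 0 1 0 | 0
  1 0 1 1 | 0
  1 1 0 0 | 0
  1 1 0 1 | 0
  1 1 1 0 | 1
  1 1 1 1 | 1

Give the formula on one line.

  (b & c) = 0000001100000011
  ~a = 1111111100000000
  (b & ~a) = 0000111100000000
  ((b & c) | (b & ~a)) = 0000111100000011
  ~c = 1100110011001100
  (~a & d) = 0101010100000000
  (~c & (~a & d)) = 0100010000000000
  (((b & c) | (b & ~a)) | (~c & (~a & d))) = 0100111100000011

(((b & c) | (b & ~a)) | (~c & (~a & d)))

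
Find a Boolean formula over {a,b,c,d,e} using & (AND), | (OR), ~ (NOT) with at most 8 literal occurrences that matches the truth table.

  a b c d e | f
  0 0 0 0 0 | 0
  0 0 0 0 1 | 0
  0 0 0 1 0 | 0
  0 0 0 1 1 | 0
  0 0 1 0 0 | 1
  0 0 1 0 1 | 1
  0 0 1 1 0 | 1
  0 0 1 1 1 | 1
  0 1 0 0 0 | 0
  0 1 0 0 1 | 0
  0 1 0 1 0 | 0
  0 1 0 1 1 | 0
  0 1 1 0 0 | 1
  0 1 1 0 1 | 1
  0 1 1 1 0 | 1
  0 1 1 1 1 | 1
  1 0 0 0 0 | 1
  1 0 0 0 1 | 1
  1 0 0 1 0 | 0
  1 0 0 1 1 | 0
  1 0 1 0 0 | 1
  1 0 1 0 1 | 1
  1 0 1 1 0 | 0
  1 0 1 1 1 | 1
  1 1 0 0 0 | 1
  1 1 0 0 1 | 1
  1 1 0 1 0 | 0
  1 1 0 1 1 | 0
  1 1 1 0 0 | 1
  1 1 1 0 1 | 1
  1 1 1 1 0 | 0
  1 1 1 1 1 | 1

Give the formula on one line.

((c & (~a | (a & e))) | (~d & a))

  ~a = 11111111111111110000000000000000
  (a & e) = 00000000000000000101010101010101
  (~a | (a & e)) = 11111111111111110101010101010101
  (c & (~a | (a & e))) = 00001111000011110000010100000101
  ~d = 11001100110011001100110011001100
  (~d & a) = 00000000000000001100110011001100
  ((c & (~a | (a & e))) | (~d & a)) = 00001111000011111100110111001101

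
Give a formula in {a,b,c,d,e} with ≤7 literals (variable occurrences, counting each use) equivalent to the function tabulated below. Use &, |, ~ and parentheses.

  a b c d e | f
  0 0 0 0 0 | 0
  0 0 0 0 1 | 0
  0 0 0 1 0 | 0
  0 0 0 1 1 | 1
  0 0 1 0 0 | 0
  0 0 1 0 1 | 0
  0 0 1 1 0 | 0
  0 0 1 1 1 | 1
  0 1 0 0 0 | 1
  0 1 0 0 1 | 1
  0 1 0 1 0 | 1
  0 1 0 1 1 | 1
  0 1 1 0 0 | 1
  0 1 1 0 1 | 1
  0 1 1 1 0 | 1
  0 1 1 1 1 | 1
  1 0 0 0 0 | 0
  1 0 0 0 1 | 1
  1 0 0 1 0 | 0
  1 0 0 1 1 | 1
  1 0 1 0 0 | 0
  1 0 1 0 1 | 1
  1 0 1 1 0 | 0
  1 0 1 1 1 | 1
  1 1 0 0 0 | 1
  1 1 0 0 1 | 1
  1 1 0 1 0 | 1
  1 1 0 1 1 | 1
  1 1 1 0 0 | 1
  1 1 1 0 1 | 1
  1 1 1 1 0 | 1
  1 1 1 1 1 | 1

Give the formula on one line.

  (e & d) = 00010001000100010001000100010001
  (e & a) = 00000000000000000101010101010101
  (b | (e & a)) = 00000000111111110101010111111111
  ((e & d) | (b | (e & a))) = 00010001111111110101010111111111

((e & d) | (b | (e & a)))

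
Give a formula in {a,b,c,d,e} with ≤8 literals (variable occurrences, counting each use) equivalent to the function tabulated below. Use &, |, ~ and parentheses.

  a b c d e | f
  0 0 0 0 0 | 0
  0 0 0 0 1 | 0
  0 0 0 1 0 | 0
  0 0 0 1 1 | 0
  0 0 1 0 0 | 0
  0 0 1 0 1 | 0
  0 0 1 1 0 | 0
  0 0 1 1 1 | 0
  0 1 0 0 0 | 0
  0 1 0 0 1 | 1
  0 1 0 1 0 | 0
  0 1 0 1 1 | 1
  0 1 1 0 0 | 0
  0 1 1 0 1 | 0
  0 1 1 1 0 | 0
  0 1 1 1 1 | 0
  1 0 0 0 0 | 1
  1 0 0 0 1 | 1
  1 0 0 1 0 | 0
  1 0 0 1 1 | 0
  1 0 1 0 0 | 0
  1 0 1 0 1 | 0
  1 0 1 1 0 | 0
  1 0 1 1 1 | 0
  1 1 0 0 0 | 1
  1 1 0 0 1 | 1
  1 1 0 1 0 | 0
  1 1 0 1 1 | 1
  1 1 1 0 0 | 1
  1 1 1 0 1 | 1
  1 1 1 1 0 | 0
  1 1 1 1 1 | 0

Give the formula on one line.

(((a & ~d) | ((~c & b) & e)) & (~c | b))

  ~d = 11001100110011001100110011001100
  (a & ~d) = 00000000000000001100110011001100
  ~c = 11110000111100001111000011110000
  (~c & b) = 00000000111100000000000011110000
  ((~c & b) & e) = 00000000010100000000000001010000
  ((a & ~d) | ((~c & b) & e)) = 00000000010100001100110011011100
  (~c | b) = 11110000111111111111000011111111
  (((a & ~d) | ((~c & b) & e)) & (~c | b)) = 00000000010100001100000011011100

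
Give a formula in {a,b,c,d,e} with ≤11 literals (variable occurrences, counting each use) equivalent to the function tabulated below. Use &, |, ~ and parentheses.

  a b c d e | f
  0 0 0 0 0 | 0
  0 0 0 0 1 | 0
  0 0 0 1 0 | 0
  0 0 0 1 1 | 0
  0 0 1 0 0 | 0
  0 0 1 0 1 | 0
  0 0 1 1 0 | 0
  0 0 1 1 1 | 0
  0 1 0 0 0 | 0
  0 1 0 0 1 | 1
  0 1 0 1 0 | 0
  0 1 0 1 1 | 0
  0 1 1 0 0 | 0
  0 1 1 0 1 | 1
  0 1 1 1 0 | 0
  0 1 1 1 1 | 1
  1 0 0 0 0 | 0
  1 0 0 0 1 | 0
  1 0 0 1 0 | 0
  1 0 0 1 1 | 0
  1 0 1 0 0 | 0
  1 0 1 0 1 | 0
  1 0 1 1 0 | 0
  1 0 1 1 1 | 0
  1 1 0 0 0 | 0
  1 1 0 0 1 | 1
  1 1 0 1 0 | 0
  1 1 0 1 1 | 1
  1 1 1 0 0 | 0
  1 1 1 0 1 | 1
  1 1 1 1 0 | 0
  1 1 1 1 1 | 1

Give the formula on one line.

(((d & a) | ((c | ~d) | (a & ~b))) & (e & b))

  (d & a) = 00000000000000000011001100110011
  ~d = 11001100110011001100110011001100
  (c | ~d) = 11001111110011111100111111001111
  ~b = 11111111000000001111111100000000
  (a & ~b) = 00000000000000001111111100000000
  ((c | ~d) | (a & ~b)) = 11001111110011111111111111001111
  ((d & a) | ((c | ~d) | (a & ~b))) = 11001111110011111111111111111111
  (e & b) = 00000000010101010000000001010101
  (((d & a) | ((c | ~d) | (a & ~b))) & (e & b)) = 00000000010001010000000001010101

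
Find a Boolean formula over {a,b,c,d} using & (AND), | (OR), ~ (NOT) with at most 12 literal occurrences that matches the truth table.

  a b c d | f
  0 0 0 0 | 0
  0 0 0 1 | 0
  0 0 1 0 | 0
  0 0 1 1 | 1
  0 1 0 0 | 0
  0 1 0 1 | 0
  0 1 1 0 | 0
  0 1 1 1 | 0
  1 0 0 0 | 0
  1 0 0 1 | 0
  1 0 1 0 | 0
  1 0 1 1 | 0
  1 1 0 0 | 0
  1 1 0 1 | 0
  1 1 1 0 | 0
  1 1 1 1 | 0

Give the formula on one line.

  (b | d) = 0101111101011111
  ~d = 1010101010101010
  (~d & c) = 0010001000100010
  ~a = 1111111100000000
  ((~d & c) | ~a) = 1111111100100010
  ~c = 1100110011001100
  (((~d & c) | ~a) | ~c) = 1111111111101110
  ((b | d) & (((~d & c) | ~a) | ~c)) = 0101111101001110
  (((b | d) & (((~d & c) | ~a) | ~c)) & c) = 0001001100000010
  ~b = 1111000011110000
  (~b & ~a) = 1111000000000000
  ((((b | d) & (((~d & c) | ~a) | ~c)) & c) & (~b & ~a)) = 0001000000000000

((((b | d) & (((~d & c) | ~a) | ~c)) & c) & (~b & ~a))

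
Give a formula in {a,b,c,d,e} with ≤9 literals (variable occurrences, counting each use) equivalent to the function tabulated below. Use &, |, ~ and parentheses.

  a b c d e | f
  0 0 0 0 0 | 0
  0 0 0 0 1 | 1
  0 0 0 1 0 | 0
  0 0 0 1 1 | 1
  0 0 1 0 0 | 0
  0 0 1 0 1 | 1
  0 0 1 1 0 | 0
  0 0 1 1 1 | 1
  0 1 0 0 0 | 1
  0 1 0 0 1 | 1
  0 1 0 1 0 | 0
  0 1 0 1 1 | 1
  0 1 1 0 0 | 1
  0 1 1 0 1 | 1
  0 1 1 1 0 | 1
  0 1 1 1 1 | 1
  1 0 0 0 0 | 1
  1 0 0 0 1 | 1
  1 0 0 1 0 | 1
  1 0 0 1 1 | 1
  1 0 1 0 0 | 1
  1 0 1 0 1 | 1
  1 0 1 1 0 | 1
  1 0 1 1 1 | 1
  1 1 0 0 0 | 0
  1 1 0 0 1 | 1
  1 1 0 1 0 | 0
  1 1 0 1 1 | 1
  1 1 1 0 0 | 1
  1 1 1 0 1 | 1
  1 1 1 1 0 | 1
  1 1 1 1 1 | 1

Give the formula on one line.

(((a & ~b) | e) | ((~d | c) & ((~a | c) & b)))

  ~b = 11111111000000001111111100000000
  (a & ~b) = 00000000000000001111111100000000
  ((a & ~b) | e) = 01010101010101011111111101010101
  ~d = 11001100110011001100110011001100
  (~d | c) = 11001111110011111100111111001111
  ~a = 11111111111111110000000000000000
  (~a | c) = 11111111111111110000111100001111
  ((~a | c) & b) = 00000000111111110000000000001111
  ((~d | c) & ((~a | c) & b)) = 00000000110011110000000000001111
  (((a & ~b) | e) | ((~d | c) & ((~a | c) & b))) = 01010101110111111111111101011111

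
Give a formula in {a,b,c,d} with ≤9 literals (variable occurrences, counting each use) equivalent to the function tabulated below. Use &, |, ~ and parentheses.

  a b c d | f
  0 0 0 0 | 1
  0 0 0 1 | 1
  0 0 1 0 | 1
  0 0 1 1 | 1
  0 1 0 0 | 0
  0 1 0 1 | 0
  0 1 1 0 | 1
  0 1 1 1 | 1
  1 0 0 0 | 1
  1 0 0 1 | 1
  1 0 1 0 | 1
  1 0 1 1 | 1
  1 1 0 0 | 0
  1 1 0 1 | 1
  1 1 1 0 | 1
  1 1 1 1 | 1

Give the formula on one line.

  ~b = 1111000011110000
  ~c = 1100110011001100
  (~b & ~c) = 1100000011000000
  (a | c) = 0011001111111111
  (d | c) = 0111011101110111
  ((a | c) & (d | c)) = 0011001101110111
  ((~b & ~c) | ((a | c) & (d | c))) = 1111001111110111

((~b & ~c) | ((a | c) & (d | c)))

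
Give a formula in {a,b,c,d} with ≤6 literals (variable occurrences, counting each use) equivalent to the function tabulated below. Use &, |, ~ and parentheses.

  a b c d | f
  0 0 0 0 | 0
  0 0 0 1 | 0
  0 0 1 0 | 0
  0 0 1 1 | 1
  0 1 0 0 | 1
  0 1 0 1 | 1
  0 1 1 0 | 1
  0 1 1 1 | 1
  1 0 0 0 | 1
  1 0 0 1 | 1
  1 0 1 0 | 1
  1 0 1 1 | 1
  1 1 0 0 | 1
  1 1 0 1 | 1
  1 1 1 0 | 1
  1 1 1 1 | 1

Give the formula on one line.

  (c & d) = 0001000100010001
  (b | (c & d)) = 0001111100011111
  ((b | (c & d)) | a) = 0001111111111111

((b | (c & d)) | a)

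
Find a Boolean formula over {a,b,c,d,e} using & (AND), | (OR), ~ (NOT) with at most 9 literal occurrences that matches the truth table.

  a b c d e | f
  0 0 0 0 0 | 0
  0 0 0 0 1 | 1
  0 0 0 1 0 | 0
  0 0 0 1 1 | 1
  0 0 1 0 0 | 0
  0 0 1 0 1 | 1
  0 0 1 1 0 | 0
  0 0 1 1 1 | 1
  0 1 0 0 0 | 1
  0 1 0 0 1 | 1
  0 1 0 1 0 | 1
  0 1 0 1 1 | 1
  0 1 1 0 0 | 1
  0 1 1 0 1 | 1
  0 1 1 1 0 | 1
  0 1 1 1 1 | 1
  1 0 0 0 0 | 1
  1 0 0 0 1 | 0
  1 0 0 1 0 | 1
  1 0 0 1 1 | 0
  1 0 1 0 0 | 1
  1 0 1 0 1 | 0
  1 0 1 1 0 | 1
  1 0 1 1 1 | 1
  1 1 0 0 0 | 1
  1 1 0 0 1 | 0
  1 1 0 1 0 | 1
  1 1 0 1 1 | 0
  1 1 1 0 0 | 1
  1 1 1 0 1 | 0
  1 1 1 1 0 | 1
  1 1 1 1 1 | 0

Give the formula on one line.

  ~e = 10101010101010101010101010101010
  (e | b) = 01010101111111110101010111111111
  ((e | b) | a) = 01010101111111111111111111111111
  (~e & ((e | b) | a)) = 00000000101010101010101010101010
  (d & c) = 00000011000000110000001100000011
  ~b = 11111111000000001111111100000000
  ((d & c) & ~b) = 00000011000000000000001100000000
  ~a = 11111111111111110000000000000000
  (((d & c) & ~b) | ~a) = 11111111111111110000001100000000
  (e & (((d & c) & ~b) | ~a)) = 01010101010101010000000100000000
  ((~e & ((e | b) | a)) | (e & (((d & c) & ~b) | ~a))) = 01010101111111111010101110101010

((~e & ((e | b) | a)) | (e & (((d & c) & ~b) | ~a)))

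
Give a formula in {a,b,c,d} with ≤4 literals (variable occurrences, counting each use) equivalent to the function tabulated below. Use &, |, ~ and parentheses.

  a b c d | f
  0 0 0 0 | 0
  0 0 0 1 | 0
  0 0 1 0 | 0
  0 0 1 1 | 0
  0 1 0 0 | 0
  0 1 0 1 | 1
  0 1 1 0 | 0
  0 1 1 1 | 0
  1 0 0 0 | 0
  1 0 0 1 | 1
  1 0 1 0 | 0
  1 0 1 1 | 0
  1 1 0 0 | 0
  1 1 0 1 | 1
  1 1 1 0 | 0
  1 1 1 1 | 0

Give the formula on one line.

(d & (~c & (a | b)))

  ~c = 1100110011001100
  (a | b) = 0000111111111111
  (~c & (a | b)) = 0000110011001100
  (d & (~c & (a | b))) = 0000010001000100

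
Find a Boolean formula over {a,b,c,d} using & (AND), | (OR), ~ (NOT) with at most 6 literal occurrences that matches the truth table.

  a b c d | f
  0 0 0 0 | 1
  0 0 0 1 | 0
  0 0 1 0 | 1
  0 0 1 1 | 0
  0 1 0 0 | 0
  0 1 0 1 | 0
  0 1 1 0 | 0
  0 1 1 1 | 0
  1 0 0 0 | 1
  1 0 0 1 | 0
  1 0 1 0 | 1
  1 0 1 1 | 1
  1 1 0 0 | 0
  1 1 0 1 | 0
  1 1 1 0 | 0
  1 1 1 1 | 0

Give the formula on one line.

  ~b = 1111000011110000
  ~d = 1010101010101010
  (a & c) = 0000000000110011
  (~d | (a & c)) = 1010101010111011
  (~b & (~d | (a & c))) = 1010000010110000

(~b & (~d | (a & c)))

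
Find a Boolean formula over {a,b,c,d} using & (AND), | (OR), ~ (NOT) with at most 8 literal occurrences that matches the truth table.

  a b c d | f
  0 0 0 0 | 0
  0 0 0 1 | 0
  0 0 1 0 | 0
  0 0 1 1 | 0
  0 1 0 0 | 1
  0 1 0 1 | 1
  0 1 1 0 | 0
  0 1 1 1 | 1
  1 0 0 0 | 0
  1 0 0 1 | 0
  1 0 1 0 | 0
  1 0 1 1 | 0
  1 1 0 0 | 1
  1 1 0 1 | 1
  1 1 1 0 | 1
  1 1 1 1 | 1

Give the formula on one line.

  ~c = 1100110011001100
  ~d = 1010101010101010
  (~c & ~d) = 1000100010001000
  (d | (~c & ~d)) = 1101110111011101
  (~c | a) = 1100110011111111
  ((d | (~c & ~d)) | (~c | a)) = 1101110111111111
  (((d | (~c & ~d)) | (~c | a)) & b) = 0000110100001111

(((d | (~c & ~d)) | (~c | a)) & b)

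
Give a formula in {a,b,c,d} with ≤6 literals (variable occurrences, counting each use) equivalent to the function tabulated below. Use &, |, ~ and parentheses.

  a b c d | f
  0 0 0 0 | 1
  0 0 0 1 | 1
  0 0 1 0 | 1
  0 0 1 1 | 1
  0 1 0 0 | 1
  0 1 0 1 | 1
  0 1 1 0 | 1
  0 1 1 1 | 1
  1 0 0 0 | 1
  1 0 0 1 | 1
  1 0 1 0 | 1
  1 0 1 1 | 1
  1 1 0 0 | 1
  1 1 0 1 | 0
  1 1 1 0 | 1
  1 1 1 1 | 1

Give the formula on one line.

(((~d & b) | ~a) | ((~b & ~c) | c))

  ~d = 1010101010101010
  (~d & b) = 0000101000001010
  ~a = 1111111100000000
  ((~d & b) | ~a) = 1111111100001010
  ~b = 1111000011110000
  ~c = 1100110011001100
  (~b & ~c) = 1100000011000000
  ((~b & ~c) | c) = 1111001111110011
  (((~d & b) | ~a) | ((~b & ~c) | c)) = 1111111111111011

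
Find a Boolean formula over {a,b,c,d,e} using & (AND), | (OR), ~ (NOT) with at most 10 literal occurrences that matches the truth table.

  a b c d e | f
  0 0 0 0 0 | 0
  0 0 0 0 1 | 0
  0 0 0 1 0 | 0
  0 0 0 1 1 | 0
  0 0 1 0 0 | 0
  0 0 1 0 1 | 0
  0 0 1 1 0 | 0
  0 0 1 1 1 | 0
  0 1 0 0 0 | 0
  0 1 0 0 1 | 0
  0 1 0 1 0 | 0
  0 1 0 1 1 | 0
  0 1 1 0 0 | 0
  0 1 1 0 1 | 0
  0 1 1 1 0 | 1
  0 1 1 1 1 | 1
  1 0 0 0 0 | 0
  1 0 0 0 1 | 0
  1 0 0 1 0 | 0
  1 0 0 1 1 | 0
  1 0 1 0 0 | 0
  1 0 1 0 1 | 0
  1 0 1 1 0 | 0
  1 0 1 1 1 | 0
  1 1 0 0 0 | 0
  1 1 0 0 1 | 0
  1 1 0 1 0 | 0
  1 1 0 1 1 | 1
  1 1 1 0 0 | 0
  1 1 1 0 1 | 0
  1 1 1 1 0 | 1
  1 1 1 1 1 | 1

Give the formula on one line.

  (a & e) = 00000000000000000101010101010101
  (c | (a & e)) = 00001111000011110101111101011111
  (a | c) = 00001111000011111111111111111111
  (d & (a | c)) = 00000011000000110011001100110011
  (b & (d & (a | c))) = 00000000000000110000000000110011
  ((c | (a & e)) & (b & (d & (a | c)))) = 00000000000000110000000000010011

((c | (a & e)) & (b & (d & (a | c))))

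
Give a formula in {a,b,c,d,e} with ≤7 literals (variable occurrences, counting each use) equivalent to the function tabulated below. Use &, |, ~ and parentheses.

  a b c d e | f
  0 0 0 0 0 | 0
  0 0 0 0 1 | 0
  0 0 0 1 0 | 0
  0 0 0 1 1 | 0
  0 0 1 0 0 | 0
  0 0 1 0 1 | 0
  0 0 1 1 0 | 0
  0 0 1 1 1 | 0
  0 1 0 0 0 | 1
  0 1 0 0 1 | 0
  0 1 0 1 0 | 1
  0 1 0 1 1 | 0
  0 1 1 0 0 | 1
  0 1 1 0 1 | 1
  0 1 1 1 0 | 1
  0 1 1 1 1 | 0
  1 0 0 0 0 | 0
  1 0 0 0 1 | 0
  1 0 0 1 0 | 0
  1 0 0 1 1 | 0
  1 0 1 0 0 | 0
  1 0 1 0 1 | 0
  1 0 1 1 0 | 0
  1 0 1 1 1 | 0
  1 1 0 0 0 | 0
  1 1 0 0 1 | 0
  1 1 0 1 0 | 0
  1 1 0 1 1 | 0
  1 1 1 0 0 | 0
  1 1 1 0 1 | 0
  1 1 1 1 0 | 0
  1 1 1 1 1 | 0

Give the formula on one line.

(b & ((~e | (~a & (c & ~d))) & (~a | e)))

  ~e = 10101010101010101010101010101010
  ~a = 11111111111111110000000000000000
  ~d = 11001100110011001100110011001100
  (c & ~d) = 00001100000011000000110000001100
  (~a & (c & ~d)) = 00001100000011000000000000000000
  (~e | (~a & (c & ~d))) = 10101110101011101010101010101010
  (~a | e) = 11111111111111110101010101010101
  ((~e | (~a & (c & ~d))) & (~a | e)) = 10101110101011100000000000000000
  (b & ((~e | (~a & (c & ~d))) & (~a | e))) = 00000000101011100000000000000000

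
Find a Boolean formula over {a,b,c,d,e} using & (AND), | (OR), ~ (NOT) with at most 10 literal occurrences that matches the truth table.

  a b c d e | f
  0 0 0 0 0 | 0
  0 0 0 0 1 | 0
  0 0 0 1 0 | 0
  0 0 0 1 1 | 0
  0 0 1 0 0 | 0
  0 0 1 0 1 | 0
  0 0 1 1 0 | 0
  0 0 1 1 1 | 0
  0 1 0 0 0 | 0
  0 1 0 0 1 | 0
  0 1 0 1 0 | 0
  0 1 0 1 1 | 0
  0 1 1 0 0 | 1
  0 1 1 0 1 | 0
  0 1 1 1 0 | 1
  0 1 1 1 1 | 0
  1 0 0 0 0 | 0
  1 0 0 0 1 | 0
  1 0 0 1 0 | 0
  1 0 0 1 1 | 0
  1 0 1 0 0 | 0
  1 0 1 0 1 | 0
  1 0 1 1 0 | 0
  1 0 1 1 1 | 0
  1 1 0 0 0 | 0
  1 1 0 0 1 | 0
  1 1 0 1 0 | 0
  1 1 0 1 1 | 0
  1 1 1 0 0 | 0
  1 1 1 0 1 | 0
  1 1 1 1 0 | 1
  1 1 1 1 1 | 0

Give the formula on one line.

(((c | e) & ((~a & b) | d)) & (b & (~e | ~b)))

  (c | e) = 01011111010111110101111101011111
  ~a = 11111111111111110000000000000000
  (~a & b) = 00000000111111110000000000000000
  ((~a & b) | d) = 00110011111111110011001100110011
  ((c | e) & ((~a & b) | d)) = 00010011010111110001001100010011
  ~e = 10101010101010101010101010101010
  ~b = 11111111000000001111111100000000
  (~e | ~b) = 11111111101010101111111110101010
  (b & (~e | ~b)) = 00000000101010100000000010101010
  (((c | e) & ((~a & b) | d)) & (b & (~e | ~b))) = 00000000000010100000000000000010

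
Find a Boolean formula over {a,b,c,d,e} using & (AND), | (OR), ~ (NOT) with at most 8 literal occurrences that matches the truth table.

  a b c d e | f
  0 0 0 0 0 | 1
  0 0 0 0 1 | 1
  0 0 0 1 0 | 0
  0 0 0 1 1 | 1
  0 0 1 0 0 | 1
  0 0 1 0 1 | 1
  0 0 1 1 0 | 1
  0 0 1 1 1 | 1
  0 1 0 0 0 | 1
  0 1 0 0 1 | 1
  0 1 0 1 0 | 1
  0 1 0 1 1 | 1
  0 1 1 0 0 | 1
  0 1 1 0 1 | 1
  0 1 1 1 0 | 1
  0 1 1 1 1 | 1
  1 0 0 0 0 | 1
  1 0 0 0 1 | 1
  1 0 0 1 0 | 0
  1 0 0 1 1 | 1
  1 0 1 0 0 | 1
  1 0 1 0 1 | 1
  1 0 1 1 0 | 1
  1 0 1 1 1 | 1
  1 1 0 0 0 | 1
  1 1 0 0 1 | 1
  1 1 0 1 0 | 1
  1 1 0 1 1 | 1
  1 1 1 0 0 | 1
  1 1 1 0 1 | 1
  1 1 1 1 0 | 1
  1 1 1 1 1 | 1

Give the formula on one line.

((((e & ~a) | b) | (c | e)) | (~d & ~e))

  ~a = 11111111111111110000000000000000
  (e & ~a) = 01010101010101010000000000000000
  ((e & ~a) | b) = 01010101111111110000000011111111
  (c | e) = 01011111010111110101111101011111
  (((e & ~a) | b) | (c | e)) = 01011111111111110101111111111111
  ~d = 11001100110011001100110011001100
  ~e = 10101010101010101010101010101010
  (~d & ~e) = 10001000100010001000100010001000
  ((((e & ~a) | b) | (c | e)) | (~d & ~e)) = 11011111111111111101111111111111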